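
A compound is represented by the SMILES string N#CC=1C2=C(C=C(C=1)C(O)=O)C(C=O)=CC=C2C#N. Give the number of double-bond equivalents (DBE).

Molecular formula: C14H6N2O3.
DoU = (2C + 2 + N − H − X) / 2, where X is the halogen count and O/S are ignored.
    = (2·14 + 2 + 2 − 6 − 0) / 2 = 26 / 2 = 13.

13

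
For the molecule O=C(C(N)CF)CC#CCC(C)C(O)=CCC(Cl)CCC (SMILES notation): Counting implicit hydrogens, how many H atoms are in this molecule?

Walk through each heavy atom and fill implicit hydrogens from standard valence (C 4, N 3, O 2, S 2, halogen 1):
  atom 1: O, bond orders sum to 2 (valence 2) → 0 H
  atom 2: C, bond orders sum to 4 (valence 4) → 0 H
  atom 3: C, bond orders sum to 3 (valence 4) → 1 H
  atom 4: N, bond orders sum to 1 (valence 3) → 2 H
  atom 5: C, bond orders sum to 2 (valence 4) → 2 H
  atom 6: F (halogen, monovalent) → 0 H
  atom 7: C, bond orders sum to 2 (valence 4) → 2 H
  atom 8: C, bond orders sum to 4 (valence 4) → 0 H
  atom 9: C, bond orders sum to 4 (valence 4) → 0 H
  atom 10: C, bond orders sum to 2 (valence 4) → 2 H
  atom 11: C, bond orders sum to 3 (valence 4) → 1 H
  atom 12: C, bond orders sum to 1 (valence 4) → 3 H
  atom 13: C, bond orders sum to 4 (valence 4) → 0 H
  atom 14: O, bond orders sum to 1 (valence 2) → 1 H
  atom 15: C, bond orders sum to 3 (valence 4) → 1 H
  atom 16: C, bond orders sum to 2 (valence 4) → 2 H
  atom 17: C, bond orders sum to 3 (valence 4) → 1 H
  atom 18: Cl (halogen, monovalent) → 0 H
  atom 19: C, bond orders sum to 2 (valence 4) → 2 H
  atom 20: C, bond orders sum to 2 (valence 4) → 2 H
  atom 21: C, bond orders sum to 1 (valence 4) → 3 H
Total hydrogens: 25.

25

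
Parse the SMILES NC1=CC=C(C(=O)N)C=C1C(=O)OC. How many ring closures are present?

In SMILES, each pair of matching ring-closure digits denotes one ring-closing bond; the number of such bonds equals the number of independent rings.
Ring-closure bonds here: 1.

1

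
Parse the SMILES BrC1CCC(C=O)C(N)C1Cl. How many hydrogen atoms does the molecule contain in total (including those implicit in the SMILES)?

Walk through each heavy atom and fill implicit hydrogens from standard valence (C 4, N 3, O 2, S 2, halogen 1):
  atom 1: Br (halogen, monovalent) → 0 H
  atom 2: C, bond orders sum to 3 (valence 4) → 1 H
  atom 3: C, bond orders sum to 2 (valence 4) → 2 H
  atom 4: C, bond orders sum to 2 (valence 4) → 2 H
  atom 5: C, bond orders sum to 3 (valence 4) → 1 H
  atom 6: C, bond orders sum to 3 (valence 4) → 1 H
  atom 7: O, bond orders sum to 2 (valence 2) → 0 H
  atom 8: C, bond orders sum to 3 (valence 4) → 1 H
  atom 9: N, bond orders sum to 1 (valence 3) → 2 H
  atom 10: C, bond orders sum to 3 (valence 4) → 1 H
  atom 11: Cl (halogen, monovalent) → 0 H
Total hydrogens: 11.

11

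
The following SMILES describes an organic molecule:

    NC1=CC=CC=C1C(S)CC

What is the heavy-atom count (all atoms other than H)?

11

Every atom symbol written in the SMILES (organic subset) is one heavy atom; implicit H are not written.
Heavy atoms by element → C:9, N:1, S:1.
Total: 11.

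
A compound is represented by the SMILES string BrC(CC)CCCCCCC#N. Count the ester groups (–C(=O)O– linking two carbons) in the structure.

Scan the SMILES for the ester motif — none present.
Groups that are present: 1 nitrile.

0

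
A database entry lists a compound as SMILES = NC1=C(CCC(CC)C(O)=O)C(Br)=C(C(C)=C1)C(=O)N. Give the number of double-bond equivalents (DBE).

6

Molecular formula: C14H19BrN2O3.
DoU = (2C + 2 + N − H − X) / 2, where X is the halogen count and O/S are ignored.
    = (2·14 + 2 + 2 − 19 − 1) / 2 = 12 / 2 = 6.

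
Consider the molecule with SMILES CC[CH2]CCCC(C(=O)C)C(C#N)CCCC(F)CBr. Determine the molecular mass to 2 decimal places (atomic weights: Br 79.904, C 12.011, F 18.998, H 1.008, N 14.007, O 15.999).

First, the molecular formula is C16H27BrFNO (counting implicit H from valence).
  Br: 1 × 79.904 = 79.904
  C: 16 × 12.011 = 192.176
  F: 1 × 18.998 = 18.998
  H: 27 × 1.008 = 27.216
  N: 1 × 14.007 = 14.007
  O: 1 × 15.999 = 15.999
Sum: 1×79.904 + 16×12.011 + 1×18.998 + 27×1.008 + 1×14.007 + 1×15.999 = 348.300 → 348.30 g/mol.

348.30 g/mol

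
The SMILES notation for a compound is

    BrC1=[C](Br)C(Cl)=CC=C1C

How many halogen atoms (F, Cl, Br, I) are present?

3

Halogen atoms appear at heavy-atom positions 1, 4, 6 (2×Br, 1×Cl).
Halogen count: 3.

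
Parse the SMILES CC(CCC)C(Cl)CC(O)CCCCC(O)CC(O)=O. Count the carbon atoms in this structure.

15

Count every carbon token in the SMILES (each C, including those in ring-closure positions and inside branches).
Carbon count: 15.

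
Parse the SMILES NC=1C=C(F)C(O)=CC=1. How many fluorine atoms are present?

Scan the SMILES for F atoms (remember two-letter symbols like Cl and Br are single atoms).
Fluorine count: 1.

1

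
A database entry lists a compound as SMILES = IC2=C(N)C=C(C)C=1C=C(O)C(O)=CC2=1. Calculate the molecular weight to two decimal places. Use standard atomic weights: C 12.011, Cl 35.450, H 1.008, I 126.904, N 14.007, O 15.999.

First, the molecular formula is C11H10INO2 (counting implicit H from valence).
  C: 11 × 12.011 = 132.121
  H: 10 × 1.008 = 10.080
  I: 1 × 126.904 = 126.904
  N: 1 × 14.007 = 14.007
  O: 2 × 15.999 = 31.998
Sum: 11×12.011 + 10×1.008 + 1×126.904 + 1×14.007 + 2×15.999 = 315.110 → 315.11 g/mol.

315.11 g/mol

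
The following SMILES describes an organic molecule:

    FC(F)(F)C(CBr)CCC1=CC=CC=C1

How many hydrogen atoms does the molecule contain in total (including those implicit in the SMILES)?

Walk through each heavy atom and fill implicit hydrogens from standard valence (C 4, N 3, O 2, S 2, halogen 1):
  atom 1: F (halogen, monovalent) → 0 H
  atom 2: C, bond orders sum to 4 (valence 4) → 0 H
  atom 3: F (halogen, monovalent) → 0 H
  atom 4: F (halogen, monovalent) → 0 H
  atom 5: C, bond orders sum to 3 (valence 4) → 1 H
  atom 6: C, bond orders sum to 2 (valence 4) → 2 H
  atom 7: Br (halogen, monovalent) → 0 H
  atom 8: C, bond orders sum to 2 (valence 4) → 2 H
  atom 9: C, bond orders sum to 2 (valence 4) → 2 H
  atom 10: C, bond orders sum to 4 (valence 4) → 0 H
  atom 11: C, bond orders sum to 3 (valence 4) → 1 H
  atom 12: C, bond orders sum to 3 (valence 4) → 1 H
  atom 13: C, bond orders sum to 3 (valence 4) → 1 H
  atom 14: C, bond orders sum to 3 (valence 4) → 1 H
  atom 15: C, bond orders sum to 3 (valence 4) → 1 H
Total hydrogens: 12.

12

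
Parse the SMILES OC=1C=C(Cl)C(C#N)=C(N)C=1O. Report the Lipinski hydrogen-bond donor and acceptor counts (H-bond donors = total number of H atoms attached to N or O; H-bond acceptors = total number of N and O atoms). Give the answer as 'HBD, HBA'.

4, 4

Donors: find every N or O and count the H atoms it carries.
  atom 1 (O): bond orders sum to 1 → 1 H
  atom 8 (N): bond orders sum to 3 → 0 H
  atom 10 (N): bond orders sum to 1 → 2 H
  atom 12 (O): bond orders sum to 1 → 1 H
Lipinski HBD = 4.
Acceptors: N atoms = 2, O atoms = 2 → HBA = 4.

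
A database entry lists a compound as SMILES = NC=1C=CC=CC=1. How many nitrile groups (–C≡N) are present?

0

Scan the SMILES for the nitrile motif — none present.
Groups that are present: 1 primary amine.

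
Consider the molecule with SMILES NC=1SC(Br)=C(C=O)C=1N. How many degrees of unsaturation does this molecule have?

Molecular formula: C5H5BrN2OS.
DoU = (2C + 2 + N − H − X) / 2, where X is the halogen count and O/S are ignored.
    = (2·5 + 2 + 2 − 5 − 1) / 2 = 8 / 2 = 4.

4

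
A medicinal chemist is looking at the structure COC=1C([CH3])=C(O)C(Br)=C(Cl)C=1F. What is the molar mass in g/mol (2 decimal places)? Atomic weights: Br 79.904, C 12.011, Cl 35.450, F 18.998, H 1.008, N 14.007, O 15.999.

First, the molecular formula is C8H7BrClFO2 (counting implicit H from valence).
  Br: 1 × 79.904 = 79.904
  C: 8 × 12.011 = 96.088
  Cl: 1 × 35.450 = 35.450
  F: 1 × 18.998 = 18.998
  H: 7 × 1.008 = 7.056
  O: 2 × 15.999 = 31.998
Sum: 1×79.904 + 8×12.011 + 1×35.450 + 1×18.998 + 7×1.008 + 2×15.999 = 269.494 → 269.49 g/mol.

269.49 g/mol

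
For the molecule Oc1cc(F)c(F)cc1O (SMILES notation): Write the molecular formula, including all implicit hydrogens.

C6H4F2O2

Walk through each heavy atom and fill implicit hydrogens from standard valence (C 4, N 3, O 2, S 2, halogen 1); for lowercase aromatic atoms, an aromatic c carries 1 H when it has two neighbours and 0 H with three, and aromatic n carries 0 H:
  atom 1: O, bond orders sum to 1 (valence 2) → 1 H
  atom 2: aromatic c, 3 neighbours → 0 H
  atom 3: aromatic c, 2 neighbours → 1 H
  atom 4: aromatic c, 3 neighbours → 0 H
  atom 5: F (halogen, monovalent) → 0 H
  atom 6: aromatic c, 3 neighbours → 0 H
  atom 7: F (halogen, monovalent) → 0 H
  atom 8: aromatic c, 2 neighbours → 1 H
  atom 9: aromatic c, 3 neighbours → 0 H
  atom 10: O, bond orders sum to 1 (valence 2) → 1 H
Totals → C:6, H:4, F:2, O:2.
In Hill order: C6H4F2O2.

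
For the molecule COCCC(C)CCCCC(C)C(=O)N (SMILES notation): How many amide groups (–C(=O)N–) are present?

1

The amide motif appears at heavy-atom position 13 in the SMILES.
Other groups present: 1 ether.
Amide count: 1.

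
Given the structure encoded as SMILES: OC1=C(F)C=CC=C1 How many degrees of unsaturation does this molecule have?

Molecular formula: C6H5FO.
DoU = (2C + 2 + N − H − X) / 2, where X is the halogen count and O/S are ignored.
    = (2·6 + 2 + 0 − 5 − 1) / 2 = 8 / 2 = 4.

4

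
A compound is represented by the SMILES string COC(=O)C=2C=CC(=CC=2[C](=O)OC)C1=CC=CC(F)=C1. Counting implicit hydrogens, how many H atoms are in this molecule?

Walk through each heavy atom and fill implicit hydrogens from standard valence (C 4, N 3, O 2, S 2, halogen 1):
  atom 1: C, bond orders sum to 1 (valence 4) → 3 H
  atom 2: O, bond orders sum to 2 (valence 2) → 0 H
  atom 3: C, bond orders sum to 4 (valence 4) → 0 H
  atom 4: O, bond orders sum to 2 (valence 2) → 0 H
  atom 5: C, bond orders sum to 4 (valence 4) → 0 H
  atom 6: C, bond orders sum to 3 (valence 4) → 1 H
  atom 7: C, bond orders sum to 3 (valence 4) → 1 H
  atom 8: C, bond orders sum to 4 (valence 4) → 0 H
  atom 9: C, bond orders sum to 3 (valence 4) → 1 H
  atom 10: C, bond orders sum to 4 (valence 4) → 0 H
  atom 11: C with explicit H count 0
  atom 12: O, bond orders sum to 2 (valence 2) → 0 H
  atom 13: O, bond orders sum to 2 (valence 2) → 0 H
  atom 14: C, bond orders sum to 1 (valence 4) → 3 H
  atom 15: C, bond orders sum to 4 (valence 4) → 0 H
  atom 16: C, bond orders sum to 3 (valence 4) → 1 H
  atom 17: C, bond orders sum to 3 (valence 4) → 1 H
  atom 18: C, bond orders sum to 3 (valence 4) → 1 H
  atom 19: C, bond orders sum to 4 (valence 4) → 0 H
  atom 20: F (halogen, monovalent) → 0 H
  atom 21: C, bond orders sum to 3 (valence 4) → 1 H
Total hydrogens: 13.

13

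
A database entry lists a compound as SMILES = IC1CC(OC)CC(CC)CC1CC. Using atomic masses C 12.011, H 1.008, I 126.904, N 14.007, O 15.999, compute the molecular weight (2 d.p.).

310.22 g/mol

First, the molecular formula is C12H23IO (counting implicit H from valence).
  C: 12 × 12.011 = 144.132
  H: 23 × 1.008 = 23.184
  I: 1 × 126.904 = 126.904
  O: 1 × 15.999 = 15.999
Sum: 12×12.011 + 23×1.008 + 1×126.904 + 1×15.999 = 310.219 → 310.22 g/mol.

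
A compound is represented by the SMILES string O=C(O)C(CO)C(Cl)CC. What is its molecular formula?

C6H11ClO3

Walk through each heavy atom and fill implicit hydrogens from standard valence (C 4, N 3, O 2, S 2, halogen 1):
  atom 1: O, bond orders sum to 2 (valence 2) → 0 H
  atom 2: C, bond orders sum to 4 (valence 4) → 0 H
  atom 3: O, bond orders sum to 1 (valence 2) → 1 H
  atom 4: C, bond orders sum to 3 (valence 4) → 1 H
  atom 5: C, bond orders sum to 2 (valence 4) → 2 H
  atom 6: O, bond orders sum to 1 (valence 2) → 1 H
  atom 7: C, bond orders sum to 3 (valence 4) → 1 H
  atom 8: Cl (halogen, monovalent) → 0 H
  atom 9: C, bond orders sum to 2 (valence 4) → 2 H
  atom 10: C, bond orders sum to 1 (valence 4) → 3 H
Totals → C:6, H:11, Cl:1, O:3.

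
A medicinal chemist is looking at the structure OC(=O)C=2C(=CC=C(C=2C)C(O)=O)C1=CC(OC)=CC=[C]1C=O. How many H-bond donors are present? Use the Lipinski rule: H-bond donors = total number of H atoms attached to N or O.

2

Donors: find every N or O and count the H atoms it carries.
  atom 1 (O): bond orders sum to 1 → 1 H
  atom 3 (O): bond orders sum to 2 → 0 H
  atom 12 (O): bond orders sum to 1 → 1 H
  atom 13 (O): bond orders sum to 2 → 0 H
  atom 17 (O): bond orders sum to 2 → 0 H
  atom 23 (O): bond orders sum to 2 → 0 H
Lipinski HBD = 2.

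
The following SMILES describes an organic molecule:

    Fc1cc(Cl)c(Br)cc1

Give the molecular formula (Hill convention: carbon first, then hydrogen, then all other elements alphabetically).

Walk through each heavy atom and fill implicit hydrogens from standard valence (C 4, N 3, O 2, S 2, halogen 1); for lowercase aromatic atoms, an aromatic c carries 1 H when it has two neighbours and 0 H with three, and aromatic n carries 0 H:
  atom 1: F (halogen, monovalent) → 0 H
  atom 2: aromatic c, 3 neighbours → 0 H
  atom 3: aromatic c, 2 neighbours → 1 H
  atom 4: aromatic c, 3 neighbours → 0 H
  atom 5: Cl (halogen, monovalent) → 0 H
  atom 6: aromatic c, 3 neighbours → 0 H
  atom 7: Br (halogen, monovalent) → 0 H
  atom 8: aromatic c, 2 neighbours → 1 H
  atom 9: aromatic c, 2 neighbours → 1 H
Totals → C:6, H:3, Br:1, Cl:1, F:1.
In Hill order: C6H3BrClF.

C6H3BrClF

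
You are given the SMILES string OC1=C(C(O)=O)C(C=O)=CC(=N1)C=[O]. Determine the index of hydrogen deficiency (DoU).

Molecular formula: C8H5NO5.
DoU = (2C + 2 + N − H − X) / 2, where X is the halogen count and O/S are ignored.
    = (2·8 + 2 + 1 − 5 − 0) / 2 = 14 / 2 = 7.

7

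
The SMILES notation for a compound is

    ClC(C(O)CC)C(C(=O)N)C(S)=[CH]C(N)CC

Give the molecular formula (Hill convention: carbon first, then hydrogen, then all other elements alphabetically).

Walk through each heavy atom and fill implicit hydrogens from standard valence (C 4, N 3, O 2, S 2, halogen 1):
  atom 1: Cl (halogen, monovalent) → 0 H
  atom 2: C, bond orders sum to 3 (valence 4) → 1 H
  atom 3: C, bond orders sum to 3 (valence 4) → 1 H
  atom 4: O, bond orders sum to 1 (valence 2) → 1 H
  atom 5: C, bond orders sum to 2 (valence 4) → 2 H
  atom 6: C, bond orders sum to 1 (valence 4) → 3 H
  atom 7: C, bond orders sum to 3 (valence 4) → 1 H
  atom 8: C, bond orders sum to 4 (valence 4) → 0 H
  atom 9: O, bond orders sum to 2 (valence 2) → 0 H
  atom 10: N, bond orders sum to 1 (valence 3) → 2 H
  atom 11: C, bond orders sum to 4 (valence 4) → 0 H
  atom 12: S, bond orders sum to 1 (valence 2) → 1 H
  atom 13: C with explicit H count 1
  atom 14: C, bond orders sum to 3 (valence 4) → 1 H
  atom 15: N, bond orders sum to 1 (valence 3) → 2 H
  atom 16: C, bond orders sum to 2 (valence 4) → 2 H
  atom 17: C, bond orders sum to 1 (valence 4) → 3 H
Totals → C:11, H:21, Cl:1, N:2, O:2, S:1.

C11H21ClN2O2S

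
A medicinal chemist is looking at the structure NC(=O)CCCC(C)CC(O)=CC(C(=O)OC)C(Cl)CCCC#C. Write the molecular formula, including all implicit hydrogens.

Walk through each heavy atom and fill implicit hydrogens from standard valence (C 4, N 3, O 2, S 2, halogen 1):
  atom 1: N, bond orders sum to 1 (valence 3) → 2 H
  atom 2: C, bond orders sum to 4 (valence 4) → 0 H
  atom 3: O, bond orders sum to 2 (valence 2) → 0 H
  atom 4: C, bond orders sum to 2 (valence 4) → 2 H
  atom 5: C, bond orders sum to 2 (valence 4) → 2 H
  atom 6: C, bond orders sum to 2 (valence 4) → 2 H
  atom 7: C, bond orders sum to 3 (valence 4) → 1 H
  atom 8: C, bond orders sum to 1 (valence 4) → 3 H
  atom 9: C, bond orders sum to 2 (valence 4) → 2 H
  atom 10: C, bond orders sum to 4 (valence 4) → 0 H
  atom 11: O, bond orders sum to 1 (valence 2) → 1 H
  atom 12: C, bond orders sum to 3 (valence 4) → 1 H
  atom 13: C, bond orders sum to 3 (valence 4) → 1 H
  atom 14: C, bond orders sum to 4 (valence 4) → 0 H
  atom 15: O, bond orders sum to 2 (valence 2) → 0 H
  atom 16: O, bond orders sum to 2 (valence 2) → 0 H
  atom 17: C, bond orders sum to 1 (valence 4) → 3 H
  atom 18: C, bond orders sum to 3 (valence 4) → 1 H
  atom 19: Cl (halogen, monovalent) → 0 H
  atom 20: C, bond orders sum to 2 (valence 4) → 2 H
  atom 21: C, bond orders sum to 2 (valence 4) → 2 H
  atom 22: C, bond orders sum to 2 (valence 4) → 2 H
  atom 23: C, bond orders sum to 4 (valence 4) → 0 H
  atom 24: C, bond orders sum to 3 (valence 4) → 1 H
Totals → C:18, H:28, Cl:1, N:1, O:4.
In Hill order: C18H28ClNO4.

C18H28ClNO4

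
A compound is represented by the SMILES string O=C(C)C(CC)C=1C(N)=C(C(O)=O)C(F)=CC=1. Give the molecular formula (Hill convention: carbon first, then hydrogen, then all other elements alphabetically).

C12H14FNO3

Walk through each heavy atom and fill implicit hydrogens from standard valence (C 4, N 3, O 2, S 2, halogen 1):
  atom 1: O, bond orders sum to 2 (valence 2) → 0 H
  atom 2: C, bond orders sum to 4 (valence 4) → 0 H
  atom 3: C, bond orders sum to 1 (valence 4) → 3 H
  atom 4: C, bond orders sum to 3 (valence 4) → 1 H
  atom 5: C, bond orders sum to 2 (valence 4) → 2 H
  atom 6: C, bond orders sum to 1 (valence 4) → 3 H
  atom 7: C, bond orders sum to 4 (valence 4) → 0 H
  atom 8: C, bond orders sum to 4 (valence 4) → 0 H
  atom 9: N, bond orders sum to 1 (valence 3) → 2 H
  atom 10: C, bond orders sum to 4 (valence 4) → 0 H
  atom 11: C, bond orders sum to 4 (valence 4) → 0 H
  atom 12: O, bond orders sum to 1 (valence 2) → 1 H
  atom 13: O, bond orders sum to 2 (valence 2) → 0 H
  atom 14: C, bond orders sum to 4 (valence 4) → 0 H
  atom 15: F (halogen, monovalent) → 0 H
  atom 16: C, bond orders sum to 3 (valence 4) → 1 H
  atom 17: C, bond orders sum to 3 (valence 4) → 1 H
Totals → C:12, H:14, F:1, N:1, O:3.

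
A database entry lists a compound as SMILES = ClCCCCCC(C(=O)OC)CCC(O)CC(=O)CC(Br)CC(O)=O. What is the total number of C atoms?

17

Count every carbon token in the SMILES (each C, including those in ring-closure positions and inside branches).
Carbon count: 17.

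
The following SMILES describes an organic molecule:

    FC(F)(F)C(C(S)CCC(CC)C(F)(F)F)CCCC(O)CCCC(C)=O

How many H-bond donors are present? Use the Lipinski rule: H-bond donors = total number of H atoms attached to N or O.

Donors: find every N or O and count the H atoms it carries.
  atom 21 (O): bond orders sum to 1 → 1 H
  atom 27 (O): bond orders sum to 2 → 0 H
Lipinski HBD = 1.

1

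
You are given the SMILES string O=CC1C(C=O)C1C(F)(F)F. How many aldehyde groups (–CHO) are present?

2

The aldehyde motif appears at heavy-atom positions 2, 5 in the SMILES.
Aldehyde count: 2.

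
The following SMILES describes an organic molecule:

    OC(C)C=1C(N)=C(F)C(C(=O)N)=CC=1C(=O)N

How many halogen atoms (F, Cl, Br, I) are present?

1

Halogen atoms appear at heavy-atom position 8 (1×F).
Other groups present: 2 amide, 1 hydroxyl, 1 primary amine.
Halogen count: 1.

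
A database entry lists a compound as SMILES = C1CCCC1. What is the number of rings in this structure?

In SMILES, each pair of matching ring-closure digits denotes one ring-closing bond; the number of such bonds equals the number of independent rings.
Ring-closure bonds here: 1.

1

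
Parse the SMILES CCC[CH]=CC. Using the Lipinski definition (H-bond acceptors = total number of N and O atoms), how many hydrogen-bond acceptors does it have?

N atoms: 0; O atoms: 0.
Lipinski HBA = 0 + 0 = 0.

0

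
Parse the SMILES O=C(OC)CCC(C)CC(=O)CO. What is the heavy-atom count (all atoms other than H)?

Every atom symbol written in the SMILES (organic subset) is one heavy atom; implicit H are not written.
Heavy atoms by element → C:9, O:4.
Total: 13.

13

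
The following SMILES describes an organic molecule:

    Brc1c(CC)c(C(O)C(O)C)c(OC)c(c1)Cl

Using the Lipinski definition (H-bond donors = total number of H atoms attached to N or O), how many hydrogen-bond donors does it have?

2

Donors: find every N or O and count the H atoms it carries.
  atom 8 (O): bond orders sum to 1 → 1 H
  atom 10 (O): bond orders sum to 1 → 1 H
  atom 13 (O): bond orders sum to 2 → 0 H
Lipinski HBD = 2.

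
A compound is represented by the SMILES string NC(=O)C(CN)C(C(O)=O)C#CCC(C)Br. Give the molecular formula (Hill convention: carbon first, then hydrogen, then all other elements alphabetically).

Walk through each heavy atom and fill implicit hydrogens from standard valence (C 4, N 3, O 2, S 2, halogen 1):
  atom 1: N, bond orders sum to 1 (valence 3) → 2 H
  atom 2: C, bond orders sum to 4 (valence 4) → 0 H
  atom 3: O, bond orders sum to 2 (valence 2) → 0 H
  atom 4: C, bond orders sum to 3 (valence 4) → 1 H
  atom 5: C, bond orders sum to 2 (valence 4) → 2 H
  atom 6: N, bond orders sum to 1 (valence 3) → 2 H
  atom 7: C, bond orders sum to 3 (valence 4) → 1 H
  atom 8: C, bond orders sum to 4 (valence 4) → 0 H
  atom 9: O, bond orders sum to 1 (valence 2) → 1 H
  atom 10: O, bond orders sum to 2 (valence 2) → 0 H
  atom 11: C, bond orders sum to 4 (valence 4) → 0 H
  atom 12: C, bond orders sum to 4 (valence 4) → 0 H
  atom 13: C, bond orders sum to 2 (valence 4) → 2 H
  atom 14: C, bond orders sum to 3 (valence 4) → 1 H
  atom 15: C, bond orders sum to 1 (valence 4) → 3 H
  atom 16: Br (halogen, monovalent) → 0 H
Totals → C:10, H:15, Br:1, N:2, O:3.
In Hill order: C10H15BrN2O3.

C10H15BrN2O3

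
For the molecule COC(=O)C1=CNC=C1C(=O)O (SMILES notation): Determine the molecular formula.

Walk through each heavy atom and fill implicit hydrogens from standard valence (C 4, N 3, O 2, S 2, halogen 1):
  atom 1: C, bond orders sum to 1 (valence 4) → 3 H
  atom 2: O, bond orders sum to 2 (valence 2) → 0 H
  atom 3: C, bond orders sum to 4 (valence 4) → 0 H
  atom 4: O, bond orders sum to 2 (valence 2) → 0 H
  atom 5: C, bond orders sum to 4 (valence 4) → 0 H
  atom 6: C, bond orders sum to 3 (valence 4) → 1 H
  atom 7: N, bond orders sum to 2 (valence 3) → 1 H
  atom 8: C, bond orders sum to 3 (valence 4) → 1 H
  atom 9: C, bond orders sum to 4 (valence 4) → 0 H
  atom 10: C, bond orders sum to 4 (valence 4) → 0 H
  atom 11: O, bond orders sum to 2 (valence 2) → 0 H
  atom 12: O, bond orders sum to 1 (valence 2) → 1 H
Totals → C:7, H:7, N:1, O:4.

C7H7NO4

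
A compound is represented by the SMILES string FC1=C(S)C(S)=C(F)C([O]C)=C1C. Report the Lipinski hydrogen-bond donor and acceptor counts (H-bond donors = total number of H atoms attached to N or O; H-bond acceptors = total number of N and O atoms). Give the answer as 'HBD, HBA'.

Donors: find every N or O and count the H atoms it carries.
  atom 10 (O): bond orders sum to 2 → 0 H
Lipinski HBD = 0.
Acceptors: N atoms = 0, O atoms = 1 → HBA = 1.

0, 1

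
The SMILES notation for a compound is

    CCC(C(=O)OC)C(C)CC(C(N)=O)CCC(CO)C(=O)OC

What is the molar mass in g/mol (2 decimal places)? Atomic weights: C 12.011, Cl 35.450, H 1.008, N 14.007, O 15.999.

331.41 g/mol

First, the molecular formula is C16H29NO6 (counting implicit H from valence).
  C: 16 × 12.011 = 192.176
  H: 29 × 1.008 = 29.232
  N: 1 × 14.007 = 14.007
  O: 6 × 15.999 = 95.994
Sum: 16×12.011 + 29×1.008 + 1×14.007 + 6×15.999 = 331.409 → 331.41 g/mol.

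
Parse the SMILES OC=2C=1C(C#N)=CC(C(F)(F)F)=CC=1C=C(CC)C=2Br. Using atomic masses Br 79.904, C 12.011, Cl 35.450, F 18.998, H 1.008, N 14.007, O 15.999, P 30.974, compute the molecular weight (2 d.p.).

First, the molecular formula is C14H9BrF3NO (counting implicit H from valence).
  Br: 1 × 79.904 = 79.904
  C: 14 × 12.011 = 168.154
  F: 3 × 18.998 = 56.994
  H: 9 × 1.008 = 9.072
  N: 1 × 14.007 = 14.007
  O: 1 × 15.999 = 15.999
Sum: 1×79.904 + 14×12.011 + 3×18.998 + 9×1.008 + 1×14.007 + 1×15.999 = 344.130 → 344.13 g/mol.

344.13 g/mol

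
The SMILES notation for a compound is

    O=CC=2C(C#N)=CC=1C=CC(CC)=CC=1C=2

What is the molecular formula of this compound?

C14H11NO

Walk through each heavy atom and fill implicit hydrogens from standard valence (C 4, N 3, O 2, S 2, halogen 1):
  atom 1: O, bond orders sum to 2 (valence 2) → 0 H
  atom 2: C, bond orders sum to 3 (valence 4) → 1 H
  atom 3: C, bond orders sum to 4 (valence 4) → 0 H
  atom 4: C, bond orders sum to 4 (valence 4) → 0 H
  atom 5: C, bond orders sum to 4 (valence 4) → 0 H
  atom 6: N, bond orders sum to 3 (valence 3) → 0 H
  atom 7: C, bond orders sum to 3 (valence 4) → 1 H
  atom 8: C, bond orders sum to 4 (valence 4) → 0 H
  atom 9: C, bond orders sum to 3 (valence 4) → 1 H
  atom 10: C, bond orders sum to 3 (valence 4) → 1 H
  atom 11: C, bond orders sum to 4 (valence 4) → 0 H
  atom 12: C, bond orders sum to 2 (valence 4) → 2 H
  atom 13: C, bond orders sum to 1 (valence 4) → 3 H
  atom 14: C, bond orders sum to 3 (valence 4) → 1 H
  atom 15: C, bond orders sum to 4 (valence 4) → 0 H
  atom 16: C, bond orders sum to 3 (valence 4) → 1 H
Totals → C:14, H:11, N:1, O:1.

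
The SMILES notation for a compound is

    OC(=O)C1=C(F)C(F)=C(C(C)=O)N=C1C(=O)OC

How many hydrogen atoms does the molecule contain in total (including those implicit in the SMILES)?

Walk through each heavy atom and fill implicit hydrogens from standard valence (C 4, N 3, O 2, S 2, halogen 1):
  atom 1: O, bond orders sum to 1 (valence 2) → 1 H
  atom 2: C, bond orders sum to 4 (valence 4) → 0 H
  atom 3: O, bond orders sum to 2 (valence 2) → 0 H
  atom 4: C, bond orders sum to 4 (valence 4) → 0 H
  atom 5: C, bond orders sum to 4 (valence 4) → 0 H
  atom 6: F (halogen, monovalent) → 0 H
  atom 7: C, bond orders sum to 4 (valence 4) → 0 H
  atom 8: F (halogen, monovalent) → 0 H
  atom 9: C, bond orders sum to 4 (valence 4) → 0 H
  atom 10: C, bond orders sum to 4 (valence 4) → 0 H
  atom 11: C, bond orders sum to 1 (valence 4) → 3 H
  atom 12: O, bond orders sum to 2 (valence 2) → 0 H
  atom 13: N, bond orders sum to 3 (valence 3) → 0 H
  atom 14: C, bond orders sum to 4 (valence 4) → 0 H
  atom 15: C, bond orders sum to 4 (valence 4) → 0 H
  atom 16: O, bond orders sum to 2 (valence 2) → 0 H
  atom 17: O, bond orders sum to 2 (valence 2) → 0 H
  atom 18: C, bond orders sum to 1 (valence 4) → 3 H
Total hydrogens: 7.

7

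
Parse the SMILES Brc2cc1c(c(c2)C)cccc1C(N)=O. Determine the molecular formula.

Walk through each heavy atom and fill implicit hydrogens from standard valence (C 4, N 3, O 2, S 2, halogen 1); for lowercase aromatic atoms, an aromatic c carries 1 H when it has two neighbours and 0 H with three, and aromatic n carries 0 H:
  atom 1: Br (halogen, monovalent) → 0 H
  atom 2: aromatic c, 3 neighbours → 0 H
  atom 3: aromatic c, 2 neighbours → 1 H
  atom 4: aromatic c, 3 neighbours → 0 H
  atom 5: aromatic c, 3 neighbours → 0 H
  atom 6: aromatic c, 3 neighbours → 0 H
  atom 7: aromatic c, 2 neighbours → 1 H
  atom 8: C, bond orders sum to 1 (valence 4) → 3 H
  atom 9: aromatic c, 2 neighbours → 1 H
  atom 10: aromatic c, 2 neighbours → 1 H
  atom 11: aromatic c, 2 neighbours → 1 H
  atom 12: aromatic c, 3 neighbours → 0 H
  atom 13: C, bond orders sum to 4 (valence 4) → 0 H
  atom 14: N, bond orders sum to 1 (valence 3) → 2 H
  atom 15: O, bond orders sum to 2 (valence 2) → 0 H
Totals → C:12, H:10, Br:1, N:1, O:1.

C12H10BrNO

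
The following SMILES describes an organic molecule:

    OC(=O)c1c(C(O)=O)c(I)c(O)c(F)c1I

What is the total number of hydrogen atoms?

3

Walk through each heavy atom and fill implicit hydrogens from standard valence (C 4, N 3, O 2, S 2, halogen 1); for lowercase aromatic atoms, an aromatic c carries 1 H when it has two neighbours and 0 H with three, and aromatic n carries 0 H:
  atom 1: O, bond orders sum to 1 (valence 2) → 1 H
  atom 2: C, bond orders sum to 4 (valence 4) → 0 H
  atom 3: O, bond orders sum to 2 (valence 2) → 0 H
  atom 4: aromatic c, 3 neighbours → 0 H
  atom 5: aromatic c, 3 neighbours → 0 H
  atom 6: C, bond orders sum to 4 (valence 4) → 0 H
  atom 7: O, bond orders sum to 1 (valence 2) → 1 H
  atom 8: O, bond orders sum to 2 (valence 2) → 0 H
  atom 9: aromatic c, 3 neighbours → 0 H
  atom 10: I (halogen, monovalent) → 0 H
  atom 11: aromatic c, 3 neighbours → 0 H
  atom 12: O, bond orders sum to 1 (valence 2) → 1 H
  atom 13: aromatic c, 3 neighbours → 0 H
  atom 14: F (halogen, monovalent) → 0 H
  atom 15: aromatic c, 3 neighbours → 0 H
  atom 16: I (halogen, monovalent) → 0 H
Total hydrogens: 3.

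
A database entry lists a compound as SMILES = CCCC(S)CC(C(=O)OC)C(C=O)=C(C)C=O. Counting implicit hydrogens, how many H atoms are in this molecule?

Walk through each heavy atom and fill implicit hydrogens from standard valence (C 4, N 3, O 2, S 2, halogen 1):
  atom 1: C, bond orders sum to 1 (valence 4) → 3 H
  atom 2: C, bond orders sum to 2 (valence 4) → 2 H
  atom 3: C, bond orders sum to 2 (valence 4) → 2 H
  atom 4: C, bond orders sum to 3 (valence 4) → 1 H
  atom 5: S, bond orders sum to 1 (valence 2) → 1 H
  atom 6: C, bond orders sum to 2 (valence 4) → 2 H
  atom 7: C, bond orders sum to 3 (valence 4) → 1 H
  atom 8: C, bond orders sum to 4 (valence 4) → 0 H
  atom 9: O, bond orders sum to 2 (valence 2) → 0 H
  atom 10: O, bond orders sum to 2 (valence 2) → 0 H
  atom 11: C, bond orders sum to 1 (valence 4) → 3 H
  atom 12: C, bond orders sum to 4 (valence 4) → 0 H
  atom 13: C, bond orders sum to 3 (valence 4) → 1 H
  atom 14: O, bond orders sum to 2 (valence 2) → 0 H
  atom 15: C, bond orders sum to 4 (valence 4) → 0 H
  atom 16: C, bond orders sum to 1 (valence 4) → 3 H
  atom 17: C, bond orders sum to 3 (valence 4) → 1 H
  atom 18: O, bond orders sum to 2 (valence 2) → 0 H
Total hydrogens: 20.

20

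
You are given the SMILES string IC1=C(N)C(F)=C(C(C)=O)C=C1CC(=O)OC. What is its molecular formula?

Walk through each heavy atom and fill implicit hydrogens from standard valence (C 4, N 3, O 2, S 2, halogen 1):
  atom 1: I (halogen, monovalent) → 0 H
  atom 2: C, bond orders sum to 4 (valence 4) → 0 H
  atom 3: C, bond orders sum to 4 (valence 4) → 0 H
  atom 4: N, bond orders sum to 1 (valence 3) → 2 H
  atom 5: C, bond orders sum to 4 (valence 4) → 0 H
  atom 6: F (halogen, monovalent) → 0 H
  atom 7: C, bond orders sum to 4 (valence 4) → 0 H
  atom 8: C, bond orders sum to 4 (valence 4) → 0 H
  atom 9: C, bond orders sum to 1 (valence 4) → 3 H
  atom 10: O, bond orders sum to 2 (valence 2) → 0 H
  atom 11: C, bond orders sum to 3 (valence 4) → 1 H
  atom 12: C, bond orders sum to 4 (valence 4) → 0 H
  atom 13: C, bond orders sum to 2 (valence 4) → 2 H
  atom 14: C, bond orders sum to 4 (valence 4) → 0 H
  atom 15: O, bond orders sum to 2 (valence 2) → 0 H
  atom 16: O, bond orders sum to 2 (valence 2) → 0 H
  atom 17: C, bond orders sum to 1 (valence 4) → 3 H
Totals → C:11, H:11, F:1, I:1, N:1, O:3.

C11H11FINO3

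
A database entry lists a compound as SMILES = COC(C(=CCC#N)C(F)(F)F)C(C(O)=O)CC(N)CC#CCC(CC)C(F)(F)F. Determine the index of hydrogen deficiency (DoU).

Molecular formula: C19H24F6N2O3.
DoU = (2C + 2 + N − H − X) / 2, where X is the halogen count and O/S are ignored.
    = (2·19 + 2 + 2 − 24 − 6) / 2 = 12 / 2 = 6.

6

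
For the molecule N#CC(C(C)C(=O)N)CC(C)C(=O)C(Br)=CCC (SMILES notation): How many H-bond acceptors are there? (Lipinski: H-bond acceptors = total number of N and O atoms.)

4

N atoms: 2; O atoms: 2.
Lipinski HBA = 2 + 2 = 4.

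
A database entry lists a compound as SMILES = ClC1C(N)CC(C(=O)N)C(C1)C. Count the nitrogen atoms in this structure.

2

Scan the SMILES for N atoms (remember two-letter symbols like Cl and Br are single atoms).
Nitrogen count: 2.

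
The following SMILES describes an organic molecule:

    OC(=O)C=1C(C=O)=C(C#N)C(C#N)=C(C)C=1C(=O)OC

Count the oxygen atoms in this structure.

5

Scan the SMILES for O atoms (remember two-letter symbols like Cl and Br are single atoms).
Oxygen count: 5.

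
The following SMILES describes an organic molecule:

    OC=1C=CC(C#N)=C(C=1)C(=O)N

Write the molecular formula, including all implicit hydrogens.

Walk through each heavy atom and fill implicit hydrogens from standard valence (C 4, N 3, O 2, S 2, halogen 1):
  atom 1: O, bond orders sum to 1 (valence 2) → 1 H
  atom 2: C, bond orders sum to 4 (valence 4) → 0 H
  atom 3: C, bond orders sum to 3 (valence 4) → 1 H
  atom 4: C, bond orders sum to 3 (valence 4) → 1 H
  atom 5: C, bond orders sum to 4 (valence 4) → 0 H
  atom 6: C, bond orders sum to 4 (valence 4) → 0 H
  atom 7: N, bond orders sum to 3 (valence 3) → 0 H
  atom 8: C, bond orders sum to 4 (valence 4) → 0 H
  atom 9: C, bond orders sum to 3 (valence 4) → 1 H
  atom 10: C, bond orders sum to 4 (valence 4) → 0 H
  atom 11: O, bond orders sum to 2 (valence 2) → 0 H
  atom 12: N, bond orders sum to 1 (valence 3) → 2 H
Totals → C:8, H:6, N:2, O:2.

C8H6N2O2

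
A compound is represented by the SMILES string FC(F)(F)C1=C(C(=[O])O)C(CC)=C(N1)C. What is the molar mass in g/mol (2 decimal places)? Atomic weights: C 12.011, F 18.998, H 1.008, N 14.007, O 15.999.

221.18 g/mol

First, the molecular formula is C9H10F3NO2 (counting implicit H from valence).
  C: 9 × 12.011 = 108.099
  F: 3 × 18.998 = 56.994
  H: 10 × 1.008 = 10.080
  N: 1 × 14.007 = 14.007
  O: 2 × 15.999 = 31.998
Sum: 9×12.011 + 3×18.998 + 10×1.008 + 1×14.007 + 2×15.999 = 221.178 → 221.18 g/mol.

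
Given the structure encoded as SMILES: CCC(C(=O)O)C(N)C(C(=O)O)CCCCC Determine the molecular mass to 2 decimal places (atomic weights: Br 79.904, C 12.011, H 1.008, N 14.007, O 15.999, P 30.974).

245.32 g/mol

First, the molecular formula is C12H23NO4 (counting implicit H from valence).
  C: 12 × 12.011 = 144.132
  H: 23 × 1.008 = 23.184
  N: 1 × 14.007 = 14.007
  O: 4 × 15.999 = 63.996
Sum: 12×12.011 + 23×1.008 + 1×14.007 + 4×15.999 = 245.319 → 245.32 g/mol.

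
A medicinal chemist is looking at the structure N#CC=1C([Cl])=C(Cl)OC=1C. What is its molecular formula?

Walk through each heavy atom and fill implicit hydrogens from standard valence (C 4, N 3, O 2, S 2, halogen 1):
  atom 1: N, bond orders sum to 3 (valence 3) → 0 H
  atom 2: C, bond orders sum to 4 (valence 4) → 0 H
  atom 3: C, bond orders sum to 4 (valence 4) → 0 H
  atom 4: C, bond orders sum to 4 (valence 4) → 0 H
  atom 5: Cl with explicit H count 0
  atom 6: C, bond orders sum to 4 (valence 4) → 0 H
  atom 7: Cl (halogen, monovalent) → 0 H
  atom 8: O, bond orders sum to 2 (valence 2) → 0 H
  atom 9: C, bond orders sum to 4 (valence 4) → 0 H
  atom 10: C, bond orders sum to 1 (valence 4) → 3 H
Totals → C:6, H:3, Cl:2, N:1, O:1.
In Hill order: C6H3Cl2NO.

C6H3Cl2NO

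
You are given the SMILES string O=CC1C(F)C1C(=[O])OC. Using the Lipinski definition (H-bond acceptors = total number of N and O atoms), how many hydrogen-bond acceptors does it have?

3

N atoms: 0; O atoms: 3.
Lipinski HBA = 0 + 3 = 3.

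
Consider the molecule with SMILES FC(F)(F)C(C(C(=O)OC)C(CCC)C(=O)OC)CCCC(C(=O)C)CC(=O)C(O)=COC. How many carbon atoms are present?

22

Count every carbon token in the SMILES (each C, including those in ring-closure positions and inside branches).
Carbon count: 22.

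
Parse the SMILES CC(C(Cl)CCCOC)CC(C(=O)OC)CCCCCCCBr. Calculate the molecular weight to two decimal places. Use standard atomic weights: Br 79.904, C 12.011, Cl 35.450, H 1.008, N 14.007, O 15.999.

First, the molecular formula is C18H34BrClO3 (counting implicit H from valence).
  Br: 1 × 79.904 = 79.904
  C: 18 × 12.011 = 216.198
  Cl: 1 × 35.450 = 35.450
  H: 34 × 1.008 = 34.272
  O: 3 × 15.999 = 47.997
Sum: 1×79.904 + 18×12.011 + 1×35.450 + 34×1.008 + 3×15.999 = 413.821 → 413.82 g/mol.

413.82 g/mol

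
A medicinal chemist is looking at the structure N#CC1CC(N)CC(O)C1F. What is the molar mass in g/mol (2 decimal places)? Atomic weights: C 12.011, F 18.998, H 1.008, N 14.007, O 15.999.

First, the molecular formula is C7H11FN2O (counting implicit H from valence).
  C: 7 × 12.011 = 84.077
  F: 1 × 18.998 = 18.998
  H: 11 × 1.008 = 11.088
  N: 2 × 14.007 = 28.014
  O: 1 × 15.999 = 15.999
Sum: 7×12.011 + 1×18.998 + 11×1.008 + 2×14.007 + 1×15.999 = 158.176 → 158.18 g/mol.

158.18 g/mol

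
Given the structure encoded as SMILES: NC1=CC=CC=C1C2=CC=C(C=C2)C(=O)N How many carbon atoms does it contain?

Count every carbon token in the SMILES (each C, including those in ring-closure positions and inside branches).
Carbon count: 13.

13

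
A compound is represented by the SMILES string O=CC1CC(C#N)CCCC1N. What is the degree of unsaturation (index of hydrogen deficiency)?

Degree of unsaturation = (number of rings) + (number of π bonds).
Ring closures in the SMILES: 1.
π bonds: 1 double bond (each 1 DoU), 1 triple bond (each 2 DoU) → 3 DoU from unsaturation.
Total DoU = 1 + 3 = 4.

4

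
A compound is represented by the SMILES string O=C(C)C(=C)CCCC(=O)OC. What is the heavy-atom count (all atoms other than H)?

Every atom symbol written in the SMILES (organic subset) is one heavy atom; implicit H are not written.
Heavy atoms by element → C:9, O:3.
Total: 12.

12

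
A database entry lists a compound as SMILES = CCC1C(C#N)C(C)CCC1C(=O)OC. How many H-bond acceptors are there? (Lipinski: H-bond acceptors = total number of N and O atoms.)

3

N atoms: 1; O atoms: 2.
Lipinski HBA = 1 + 2 = 3.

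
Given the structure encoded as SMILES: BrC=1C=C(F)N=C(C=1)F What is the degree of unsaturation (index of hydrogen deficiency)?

4

Degree of unsaturation = (number of rings) + (number of π bonds).
Ring closures in the SMILES: 1.
π bonds: 3 double bonds (each 1 DoU) → 3 DoU from unsaturation.
Total DoU = 1 + 3 = 4.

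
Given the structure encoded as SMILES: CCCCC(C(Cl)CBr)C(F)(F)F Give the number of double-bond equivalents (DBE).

Degree of unsaturation = (number of rings) + (number of π bonds).
Ring closures in the SMILES: 0.
π bonds: none → 0 DoU from unsaturation.
Total DoU = 0 + 0 = 0.

0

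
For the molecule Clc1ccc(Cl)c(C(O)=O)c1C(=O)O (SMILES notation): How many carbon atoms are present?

8

Count every carbon token in the SMILES (each C, including those in ring-closure positions and inside branches).
Carbon count: 8.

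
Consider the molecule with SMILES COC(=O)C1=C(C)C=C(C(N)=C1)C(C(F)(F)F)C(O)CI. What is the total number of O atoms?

Scan the SMILES for O atoms (remember two-letter symbols like Cl and Br are single atoms).
Oxygen count: 3.

3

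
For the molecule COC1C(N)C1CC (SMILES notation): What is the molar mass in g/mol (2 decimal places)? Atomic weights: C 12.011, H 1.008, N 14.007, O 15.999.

First, the molecular formula is C6H13NO (counting implicit H from valence).
  C: 6 × 12.011 = 72.066
  H: 13 × 1.008 = 13.104
  N: 1 × 14.007 = 14.007
  O: 1 × 15.999 = 15.999
Sum: 6×12.011 + 13×1.008 + 1×14.007 + 1×15.999 = 115.176 → 115.18 g/mol.

115.18 g/mol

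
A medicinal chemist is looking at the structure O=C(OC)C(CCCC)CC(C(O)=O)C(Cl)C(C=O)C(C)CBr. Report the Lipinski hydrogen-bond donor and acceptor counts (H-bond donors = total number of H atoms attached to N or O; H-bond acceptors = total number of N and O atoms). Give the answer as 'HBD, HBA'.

Donors: find every N or O and count the H atoms it carries.
  atom 1 (O): bond orders sum to 2 → 0 H
  atom 3 (O): bond orders sum to 2 → 0 H
  atom 13 (O): bond orders sum to 1 → 1 H
  atom 14 (O): bond orders sum to 2 → 0 H
  atom 19 (O): bond orders sum to 2 → 0 H
Lipinski HBD = 1.
Acceptors: N atoms = 0, O atoms = 5 → HBA = 5.

1, 5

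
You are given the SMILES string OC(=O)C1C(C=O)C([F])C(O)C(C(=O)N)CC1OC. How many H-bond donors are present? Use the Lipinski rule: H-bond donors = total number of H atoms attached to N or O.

4

Donors: find every N or O and count the H atoms it carries.
  atom 1 (O): bond orders sum to 1 → 1 H
  atom 3 (O): bond orders sum to 2 → 0 H
  atom 7 (O): bond orders sum to 2 → 0 H
  atom 11 (O): bond orders sum to 1 → 1 H
  atom 14 (O): bond orders sum to 2 → 0 H
  atom 15 (N): bond orders sum to 1 → 2 H
  atom 18 (O): bond orders sum to 2 → 0 H
Lipinski HBD = 4.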